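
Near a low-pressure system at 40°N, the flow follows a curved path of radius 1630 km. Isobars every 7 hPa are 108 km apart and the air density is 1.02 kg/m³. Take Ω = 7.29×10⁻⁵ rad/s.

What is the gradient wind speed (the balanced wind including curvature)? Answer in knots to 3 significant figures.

98.9 knots

Coriolis parameter at 40°N:
f = 2Ω sin φ = 2 × 7.29×10⁻⁵ × sin 40° = 9.37×10⁻⁵ s⁻¹
Pressure gradient: |∂P/∂n| = 700 Pa / 108000 m = 6.48×10⁻³ Pa/m
Geostrophic speed: V_g = |∂P/∂n|/(fρ) = 6.48×10⁻³/(9.37×10⁻⁵ × 1.02) = 67.8 m/s
Around a low, centrifugal force acts outward with Coriolis, so pressure-gradient force balances both:
(1/ρ)|∂P/∂n| = fV + V²/R  →  V² + fR·V − fR·V_g = 0
With fR = 9.37×10⁻⁵ × 1630×10³ m = 153 m/s:
V = [−fR + √((fR)² + 4 fR V_g)]/2 = [−153 + √(153² + 4×153×67.8)]/2 = 50.9 m/s
Subgeostrophic (V < V_g = 67.8 m/s), as expected around a low.
Converting: 50.9 m/s × 1.944 = 98.9 knots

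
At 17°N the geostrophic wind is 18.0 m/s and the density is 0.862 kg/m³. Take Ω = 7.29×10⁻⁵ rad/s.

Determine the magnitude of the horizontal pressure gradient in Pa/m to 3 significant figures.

Coriolis parameter at 17°N:
f = 2Ω sin φ = 2 × 7.29×10⁻⁵ × sin 17° = 4.26×10⁻⁵ s⁻¹
Geostrophic balance rearranged: |∂P/∂n| = f ρ V_g
|∂P/∂n| = 4.26×10⁻⁵ × 0.862 × 18.0 = 6.61×10⁻⁴ Pa/m

6.61×10⁻⁴ Pa/m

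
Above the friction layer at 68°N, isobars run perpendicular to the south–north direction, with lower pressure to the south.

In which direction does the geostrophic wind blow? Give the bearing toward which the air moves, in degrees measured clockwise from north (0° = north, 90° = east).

270°

The pressure-gradient force points toward the south (bearing 180°).
Geostrophic balance: in the Northern Hemisphere the Coriolis force deflects motion to the right, so the geostrophic wind blows 90° to the right of the pressure-gradient force (low pressure on the left).
Rotating 180° by 90° clockwise gives 270° — the wind blows toward the west.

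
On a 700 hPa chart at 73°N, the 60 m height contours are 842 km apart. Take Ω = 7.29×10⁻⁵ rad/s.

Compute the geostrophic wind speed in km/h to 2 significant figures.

18 km/h

Coriolis parameter at 73°N:
f = 2Ω sin φ = 2 × 7.29×10⁻⁵ × sin 73° = 1.39×10⁻⁴ s⁻¹
Height gradient: |∂Z/∂n| = 60 m / 842000 m = 7.13×10⁻⁵
On a pressure surface, geostrophic balance gives V_g = (g/f)|∂Z/∂n|:
V_g = 9.81 × 7.13×10⁻⁵ / 1.39×10⁻⁴ = 5.01 m/s
Converting: 5.01 m/s × 3.6 = 18 km/h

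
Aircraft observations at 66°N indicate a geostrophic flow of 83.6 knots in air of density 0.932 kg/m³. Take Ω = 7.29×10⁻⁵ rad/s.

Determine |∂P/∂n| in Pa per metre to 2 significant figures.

Coriolis parameter at 66°N:
f = 2Ω sin φ = 2 × 7.29×10⁻⁵ × sin 66° = 1.33×10⁻⁴ s⁻¹
Wind speed in SI: 83.6 knots = 43.0 m/s
Geostrophic balance rearranged: |∂P/∂n| = f ρ V_g
|∂P/∂n| = 1.33×10⁻⁴ × 0.932 × 43.0 = 5.34×10⁻³ Pa/m

5.3×10⁻³ Pa/m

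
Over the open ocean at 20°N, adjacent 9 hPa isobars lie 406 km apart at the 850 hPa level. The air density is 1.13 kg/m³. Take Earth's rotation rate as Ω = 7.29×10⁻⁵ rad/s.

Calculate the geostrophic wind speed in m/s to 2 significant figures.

Coriolis parameter at 20°N:
f = 2Ω sin φ = 2 × 7.29×10⁻⁵ × sin 20° = 4.99×10⁻⁵ s⁻¹
Pressure gradient: |∂P/∂n| = 900 Pa / 406000 m = 2.22×10⁻³ Pa/m
Geostrophic balance (pressure-gradient force = Coriolis force):
V_g = (1/(fρ)) |∂P/∂n| = 2.22×10⁻³ / (4.99×10⁻⁵ × 1.13) = 39.3 m/s

39 m/s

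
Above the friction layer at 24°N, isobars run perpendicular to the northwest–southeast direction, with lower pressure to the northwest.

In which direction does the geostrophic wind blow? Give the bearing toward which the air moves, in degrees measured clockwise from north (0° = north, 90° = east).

045°

The pressure-gradient force points toward the northwest (bearing 315°).
Geostrophic balance: in the Northern Hemisphere the Coriolis force deflects motion to the right, so the geostrophic wind blows 90° to the right of the pressure-gradient force (low pressure on the left).
Rotating 315° by 90° clockwise gives 045° — the wind blows toward the northeast.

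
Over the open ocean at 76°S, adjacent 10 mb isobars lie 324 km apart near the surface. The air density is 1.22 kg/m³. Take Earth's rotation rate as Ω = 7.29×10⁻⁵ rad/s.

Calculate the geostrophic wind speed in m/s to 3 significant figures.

Coriolis parameter at 76°S:
f = 2Ω sin φ = 2 × 7.29×10⁻⁵ × sin 76° = 1.41×10⁻⁴ s⁻¹
Pressure gradient: |∂P/∂n| = 1000 Pa / 324000 m = 3.09×10⁻³ Pa/m
Geostrophic balance (pressure-gradient force = Coriolis force):
V_g = (1/(fρ)) |∂P/∂n| = 3.09×10⁻³ / (1.41×10⁻⁴ × 1.22) = 17.9 m/s

17.9 m/s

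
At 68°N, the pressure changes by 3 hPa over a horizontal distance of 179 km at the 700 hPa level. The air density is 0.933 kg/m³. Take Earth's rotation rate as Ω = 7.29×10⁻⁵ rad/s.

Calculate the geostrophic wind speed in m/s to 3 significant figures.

13.3 m/s

Coriolis parameter at 68°N:
f = 2Ω sin φ = 2 × 7.29×10⁻⁵ × sin 68° = 1.35×10⁻⁴ s⁻¹
Pressure gradient: |∂P/∂n| = 300 Pa / 179000 m = 1.68×10⁻³ Pa/m
Geostrophic balance (pressure-gradient force = Coriolis force):
V_g = (1/(fρ)) |∂P/∂n| = 1.68×10⁻³ / (1.35×10⁻⁴ × 0.933) = 13.3 m/s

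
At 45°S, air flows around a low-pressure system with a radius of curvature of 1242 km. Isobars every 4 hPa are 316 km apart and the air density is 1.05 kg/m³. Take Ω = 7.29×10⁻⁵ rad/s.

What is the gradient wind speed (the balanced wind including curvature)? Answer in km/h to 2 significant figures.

39 km/h

Coriolis parameter at 45°S:
f = 2Ω sin φ = 2 × 7.29×10⁻⁵ × sin 45° = 1.03×10⁻⁴ s⁻¹
Pressure gradient: |∂P/∂n| = 400 Pa / 316000 m = 1.27×10⁻³ Pa/m
Geostrophic speed: V_g = |∂P/∂n|/(fρ) = 1.27×10⁻³/(1.03×10⁻⁴ × 1.05) = 11.7 m/s
Around a low, centrifugal force acts outward with Coriolis, so pressure-gradient force balances both:
(1/ρ)|∂P/∂n| = fV + V²/R  →  V² + fR·V − fR·V_g = 0
With fR = 1.03×10⁻⁴ × 1242×10³ m = 128 m/s:
V = [−fR + √((fR)² + 4 fR V_g)]/2 = [−128 + √(128² + 4×128×11.7)]/2 = 10.8 m/s
Subgeostrophic (V < V_g = 11.7 m/s), as expected around a low.
Converting: 10.8 m/s × 3.6 = 39 km/h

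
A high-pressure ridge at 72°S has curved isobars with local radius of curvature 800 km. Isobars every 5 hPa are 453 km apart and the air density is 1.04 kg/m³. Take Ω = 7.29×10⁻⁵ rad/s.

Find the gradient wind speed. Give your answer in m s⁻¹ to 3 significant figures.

8.27 m s⁻¹

Coriolis parameter at 72°S:
f = 2Ω sin φ = 2 × 7.29×10⁻⁵ × sin 72° = 1.39×10⁻⁴ s⁻¹
Pressure gradient: |∂P/∂n| = 500 Pa / 453000 m = 1.10×10⁻³ Pa/m
Geostrophic speed: V_g = |∂P/∂n|/(fρ) = 1.10×10⁻³/(1.39×10⁻⁴ × 1.04) = 7.65 m/s
Around a high, pressure-gradient force acts outward with centrifugal, so Coriolis balances both:
fV = (1/ρ)|∂P/∂n| + V²/R  →  V² − fR·V + fR·V_g = 0
With fR = 1.39×10⁻⁴ × 800×10³ m = 111 m/s:
V = [fR − √((fR)² − 4 fR V_g)]/2 = [111 − √(111² − 4×111×7.65)]/2 = 8.27 m/s
Supergeostrophic (V > V_g = 7.65 m/s), as expected around a high.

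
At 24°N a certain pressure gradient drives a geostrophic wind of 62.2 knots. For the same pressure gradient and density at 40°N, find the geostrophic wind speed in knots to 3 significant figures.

39.4 knots

With the same pressure gradient and density, V_g ∝ 1/f ∝ 1/sin φ.
V₂ = V₁ · sin φ₁ / sin φ₂ = 62.2 × sin 24° / sin 40°
V₂ = 62.2 × 0.4067/0.6428 = 39.4 knots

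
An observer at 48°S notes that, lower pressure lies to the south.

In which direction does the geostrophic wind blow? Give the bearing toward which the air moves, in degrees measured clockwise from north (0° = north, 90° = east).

The pressure-gradient force points toward the south (bearing 180°).
Geostrophic balance: in the Southern Hemisphere the Coriolis force deflects motion to the left, so the geostrophic wind blows 90° to the left of the pressure-gradient force (low pressure on the right).
Rotating 180° by 90° counterclockwise gives 090° — the wind blows toward the east.

090°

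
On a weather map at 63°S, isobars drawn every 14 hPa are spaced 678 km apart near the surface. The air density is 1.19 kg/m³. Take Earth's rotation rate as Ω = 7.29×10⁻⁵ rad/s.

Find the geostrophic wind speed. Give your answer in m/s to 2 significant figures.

Coriolis parameter at 63°S:
f = 2Ω sin φ = 2 × 7.29×10⁻⁵ × sin 63° = 1.30×10⁻⁴ s⁻¹
Pressure gradient: |∂P/∂n| = 1400 Pa / 678000 m = 2.06×10⁻³ Pa/m
Geostrophic balance (pressure-gradient force = Coriolis force):
V_g = (1/(fρ)) |∂P/∂n| = 2.06×10⁻³ / (1.30×10⁻⁴ × 1.19) = 13.4 m/s

13 m/s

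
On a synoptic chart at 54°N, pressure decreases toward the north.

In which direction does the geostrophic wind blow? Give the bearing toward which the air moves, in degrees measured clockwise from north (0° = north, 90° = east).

The pressure-gradient force points toward the north (bearing 000°).
Geostrophic balance: in the Northern Hemisphere the Coriolis force deflects motion to the right, so the geostrophic wind blows 90° to the right of the pressure-gradient force (low pressure on the left).
Rotating 000° by 90° clockwise gives 090° — the wind blows toward the east.

090°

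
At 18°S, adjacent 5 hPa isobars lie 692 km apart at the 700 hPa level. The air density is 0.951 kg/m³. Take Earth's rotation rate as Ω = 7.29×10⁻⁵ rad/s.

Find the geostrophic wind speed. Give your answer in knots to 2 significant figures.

Coriolis parameter at 18°S:
f = 2Ω sin φ = 2 × 7.29×10⁻⁵ × sin 18° = 4.51×10⁻⁵ s⁻¹
Pressure gradient: |∂P/∂n| = 500 Pa / 692000 m = 7.23×10⁻⁴ Pa/m
Geostrophic balance (pressure-gradient force = Coriolis force):
V_g = (1/(fρ)) |∂P/∂n| = 7.23×10⁻⁴ / (4.51×10⁻⁵ × 0.951) = 16.9 m/s
Converting: 16.9 m/s × 1.944 = 33 knots

33 knots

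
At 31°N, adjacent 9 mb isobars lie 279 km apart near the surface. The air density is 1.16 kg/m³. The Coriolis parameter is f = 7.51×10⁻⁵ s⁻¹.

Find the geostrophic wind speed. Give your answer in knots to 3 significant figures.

Pressure gradient: |∂P/∂n| = 900 Pa / 279000 m = 3.23×10⁻³ Pa/m
Geostrophic balance (pressure-gradient force = Coriolis force):
V_g = (1/(fρ)) |∂P/∂n| = 3.23×10⁻³ / (7.51×10⁻⁵ × 1.16) = 37.0 m/s
Converting: 37.0 m/s × 1.944 = 72.0 knots

72.0 knots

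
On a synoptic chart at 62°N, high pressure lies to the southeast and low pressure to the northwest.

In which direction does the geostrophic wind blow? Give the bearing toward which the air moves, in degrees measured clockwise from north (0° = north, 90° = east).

045°

The pressure-gradient force points toward the northwest (bearing 315°).
Geostrophic balance: in the Northern Hemisphere the Coriolis force deflects motion to the right, so the geostrophic wind blows 90° to the right of the pressure-gradient force (low pressure on the left).
Rotating 315° by 90° clockwise gives 045° — the wind blows toward the northeast.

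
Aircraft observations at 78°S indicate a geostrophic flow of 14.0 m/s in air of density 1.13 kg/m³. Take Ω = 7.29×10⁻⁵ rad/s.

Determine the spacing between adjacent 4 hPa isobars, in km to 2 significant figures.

180 km

Coriolis parameter at 78°S:
f = 2Ω sin φ = 2 × 7.29×10⁻⁵ × sin 78° = 1.43×10⁻⁴ s⁻¹
Geostrophic balance rearranged: |∂P/∂n| = f ρ V_g
|∂P/∂n| = 1.43×10⁻⁴ × 1.13 × 14.0 = 2.26×10⁻³ Pa/m
Isobar spacing: Δn = ΔP/|∂P/∂n| = 400 Pa / 2.26×10⁻³ Pa/m = 177293 m ≈ 180 km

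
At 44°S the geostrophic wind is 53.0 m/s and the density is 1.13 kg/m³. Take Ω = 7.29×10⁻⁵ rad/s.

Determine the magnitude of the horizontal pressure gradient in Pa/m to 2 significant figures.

Coriolis parameter at 44°S:
f = 2Ω sin φ = 2 × 7.29×10⁻⁵ × sin 44° = 1.01×10⁻⁴ s⁻¹
Geostrophic balance rearranged: |∂P/∂n| = f ρ V_g
|∂P/∂n| = 1.01×10⁻⁴ × 1.13 × 53.0 = 6.07×10⁻³ Pa/m

6.1×10⁻³ Pa/m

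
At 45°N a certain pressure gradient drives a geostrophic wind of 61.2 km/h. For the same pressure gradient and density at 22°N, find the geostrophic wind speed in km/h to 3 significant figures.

116 km/h

With the same pressure gradient and density, V_g ∝ 1/f ∝ 1/sin φ.
V₂ = V₁ · sin φ₁ / sin φ₂ = 61.2 × sin 45° / sin 22°
V₂ = 61.2 × 0.7071/0.3746 = 116 km/h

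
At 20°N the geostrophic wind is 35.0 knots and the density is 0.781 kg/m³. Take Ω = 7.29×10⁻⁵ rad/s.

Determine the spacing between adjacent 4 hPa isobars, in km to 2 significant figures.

Coriolis parameter at 20°N:
f = 2Ω sin φ = 2 × 7.29×10⁻⁵ × sin 20° = 4.99×10⁻⁵ s⁻¹
Wind speed in SI: 35.0 knots = 18.0 m/s
Geostrophic balance rearranged: |∂P/∂n| = f ρ V_g
|∂P/∂n| = 4.99×10⁻⁵ × 0.781 × 18.0 = 7.01×10⁻⁴ Pa/m
Isobar spacing: Δn = ΔP/|∂P/∂n| = 400 Pa / 7.01×10⁻⁴ Pa/m = 570418 m ≈ 570 km

570 km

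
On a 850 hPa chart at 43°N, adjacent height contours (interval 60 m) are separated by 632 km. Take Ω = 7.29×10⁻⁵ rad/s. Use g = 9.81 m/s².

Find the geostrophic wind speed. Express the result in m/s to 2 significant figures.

9.4 m/s

Coriolis parameter at 43°N:
f = 2Ω sin φ = 2 × 7.29×10⁻⁵ × sin 43° = 9.94×10⁻⁵ s⁻¹
Height gradient: |∂Z/∂n| = 60 m / 632000 m = 9.49×10⁻⁵
On a pressure surface, geostrophic balance gives V_g = (g/f)|∂Z/∂n|:
V_g = 9.81 × 9.49×10⁻⁵ / 9.94×10⁻⁵ = 9.37 m/s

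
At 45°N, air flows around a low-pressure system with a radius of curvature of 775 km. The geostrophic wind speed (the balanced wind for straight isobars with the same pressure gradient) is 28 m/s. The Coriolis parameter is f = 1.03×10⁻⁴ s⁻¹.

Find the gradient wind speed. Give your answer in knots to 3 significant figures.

42.7 knots

Around a low, centrifugal force acts outward with Coriolis, so pressure-gradient force balances both:
(1/ρ)|∂P/∂n| = fV + V²/R  →  V² + fR·V − fR·V_g = 0
With fR = 1.03×10⁻⁴ × 775×10³ m = 79.8 m/s:
V = [−fR + √((fR)² + 4 fR V_g)]/2 = [−79.8 + √(79.8² + 4×79.8×28)]/2 = 22 m/s
Subgeostrophic (V < V_g = 28 m/s), as expected around a low.
Converting: 22 m/s × 1.944 = 42.7 knots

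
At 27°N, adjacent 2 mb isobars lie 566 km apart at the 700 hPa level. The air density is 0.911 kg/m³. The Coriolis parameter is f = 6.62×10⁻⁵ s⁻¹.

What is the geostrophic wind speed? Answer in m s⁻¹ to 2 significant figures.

Pressure gradient: |∂P/∂n| = 200 Pa / 566000 m = 3.53×10⁻⁴ Pa/m
Geostrophic balance (pressure-gradient force = Coriolis force):
V_g = (1/(fρ)) |∂P/∂n| = 3.53×10⁻⁴ / (6.62×10⁻⁵ × 0.911) = 5.86 m/s

5.9 m s⁻¹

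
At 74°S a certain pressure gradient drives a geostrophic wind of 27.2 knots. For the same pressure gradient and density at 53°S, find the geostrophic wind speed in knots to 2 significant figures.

With the same pressure gradient and density, V_g ∝ 1/f ∝ 1/sin φ.
V₂ = V₁ · sin φ₁ / sin φ₂ = 27.2 × sin 74° / sin 53°
V₂ = 27.2 × 0.9613/0.7986 = 33 knots

33 knots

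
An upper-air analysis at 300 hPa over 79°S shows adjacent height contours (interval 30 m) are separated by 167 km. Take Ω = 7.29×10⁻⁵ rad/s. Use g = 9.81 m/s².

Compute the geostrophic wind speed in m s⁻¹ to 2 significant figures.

Coriolis parameter at 79°S:
f = 2Ω sin φ = 2 × 7.29×10⁻⁵ × sin 79° = 1.43×10⁻⁴ s⁻¹
Height gradient: |∂Z/∂n| = 30 m / 167000 m = 1.80×10⁻⁴
On a pressure surface, geostrophic balance gives V_g = (g/f)|∂Z/∂n|:
V_g = 9.81 × 1.80×10⁻⁴ / 1.43×10⁻⁴ = 12.3 m/s

12 m s⁻¹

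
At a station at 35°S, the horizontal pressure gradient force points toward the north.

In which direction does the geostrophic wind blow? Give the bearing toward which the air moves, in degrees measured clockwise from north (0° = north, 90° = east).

The pressure-gradient force points toward the north (bearing 000°).
Geostrophic balance: in the Southern Hemisphere the Coriolis force deflects motion to the left, so the geostrophic wind blows 90° to the left of the pressure-gradient force (low pressure on the right).
Rotating 000° by 90° counterclockwise gives 270° — the wind blows toward the west.

270°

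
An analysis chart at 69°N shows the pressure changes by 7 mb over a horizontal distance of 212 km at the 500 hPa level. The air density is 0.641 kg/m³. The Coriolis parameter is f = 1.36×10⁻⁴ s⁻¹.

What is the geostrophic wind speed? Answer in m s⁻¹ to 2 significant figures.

38 m s⁻¹

Pressure gradient: |∂P/∂n| = 700 Pa / 212000 m = 3.30×10⁻³ Pa/m
Geostrophic balance (pressure-gradient force = Coriolis force):
V_g = (1/(fρ)) |∂P/∂n| = 3.30×10⁻³ / (1.36×10⁻⁴ × 0.641) = 37.9 m/s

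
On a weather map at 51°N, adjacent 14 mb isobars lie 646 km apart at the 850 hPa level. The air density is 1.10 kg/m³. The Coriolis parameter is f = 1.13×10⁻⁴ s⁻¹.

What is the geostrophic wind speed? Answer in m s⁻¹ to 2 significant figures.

17 m s⁻¹

Pressure gradient: |∂P/∂n| = 1400 Pa / 646000 m = 2.17×10⁻³ Pa/m
Geostrophic balance (pressure-gradient force = Coriolis force):
V_g = (1/(fρ)) |∂P/∂n| = 2.17×10⁻³ / (1.13×10⁻⁴ × 1.10) = 17.4 m/s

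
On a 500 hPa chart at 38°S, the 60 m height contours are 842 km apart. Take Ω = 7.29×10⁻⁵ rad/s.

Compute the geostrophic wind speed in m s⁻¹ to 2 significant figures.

Coriolis parameter at 38°S:
f = 2Ω sin φ = 2 × 7.29×10⁻⁵ × sin 38° = 8.98×10⁻⁵ s⁻¹
Height gradient: |∂Z/∂n| = 60 m / 842000 m = 7.13×10⁻⁵
On a pressure surface, geostrophic balance gives V_g = (g/f)|∂Z/∂n|:
V_g = 9.81 × 7.13×10⁻⁵ / 8.98×10⁻⁵ = 7.79 m/s

7.8 m s⁻¹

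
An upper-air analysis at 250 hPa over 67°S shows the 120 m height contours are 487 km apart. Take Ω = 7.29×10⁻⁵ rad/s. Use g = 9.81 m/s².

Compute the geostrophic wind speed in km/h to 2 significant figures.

Coriolis parameter at 67°S:
f = 2Ω sin φ = 2 × 7.29×10⁻⁵ × sin 67° = 1.34×10⁻⁴ s⁻¹
Height gradient: |∂Z/∂n| = 120 m / 487000 m = 2.46×10⁻⁴
On a pressure surface, geostrophic balance gives V_g = (g/f)|∂Z/∂n|:
V_g = 9.81 × 2.46×10⁻⁴ / 1.34×10⁻⁴ = 18.0 m/s
Converting: 18.0 m/s × 3.6 = 65 km/h

65 km/h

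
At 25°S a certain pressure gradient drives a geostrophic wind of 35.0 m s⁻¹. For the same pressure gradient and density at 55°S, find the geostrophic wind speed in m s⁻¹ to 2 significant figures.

With the same pressure gradient and density, V_g ∝ 1/f ∝ 1/sin φ.
V₂ = V₁ · sin φ₁ / sin φ₂ = 35.0 × sin 25° / sin 55°
V₂ = 35.0 × 0.4226/0.8192 = 18 m s⁻¹

18 m s⁻¹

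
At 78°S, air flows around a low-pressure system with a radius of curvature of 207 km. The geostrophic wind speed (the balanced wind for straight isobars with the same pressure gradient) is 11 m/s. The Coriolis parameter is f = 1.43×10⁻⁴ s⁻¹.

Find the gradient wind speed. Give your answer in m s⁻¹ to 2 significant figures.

Around a low, centrifugal force acts outward with Coriolis, so pressure-gradient force balances both:
(1/ρ)|∂P/∂n| = fV + V²/R  →  V² + fR·V − fR·V_g = 0
With fR = 1.43×10⁻⁴ × 207×10³ m = 29.6 m/s:
V = [−fR + √((fR)² + 4 fR V_g)]/2 = [−29.6 + √(29.6² + 4×29.6×11)]/2 = 8.54 m/s
Subgeostrophic (V < V_g = 11 m/s), as expected around a low.

8.5 m s⁻¹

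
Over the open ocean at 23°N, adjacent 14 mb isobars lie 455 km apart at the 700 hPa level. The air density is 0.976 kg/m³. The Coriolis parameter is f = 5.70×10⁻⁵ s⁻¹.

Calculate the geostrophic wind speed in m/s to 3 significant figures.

55.3 m/s

Pressure gradient: |∂P/∂n| = 1400 Pa / 455000 m = 3.08×10⁻³ Pa/m
Geostrophic balance (pressure-gradient force = Coriolis force):
V_g = (1/(fρ)) |∂P/∂n| = 3.08×10⁻³ / (5.70×10⁻⁵ × 0.976) = 55.3 m/s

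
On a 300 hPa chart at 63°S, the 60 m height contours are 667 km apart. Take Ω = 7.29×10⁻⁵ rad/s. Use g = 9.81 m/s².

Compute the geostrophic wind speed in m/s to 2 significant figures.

6.8 m/s

Coriolis parameter at 63°S:
f = 2Ω sin φ = 2 × 7.29×10⁻⁵ × sin 63° = 1.30×10⁻⁴ s⁻¹
Height gradient: |∂Z/∂n| = 60 m / 667000 m = 9.00×10⁻⁵
On a pressure surface, geostrophic balance gives V_g = (g/f)|∂Z/∂n|:
V_g = 9.81 × 9.00×10⁻⁵ / 1.30×10⁻⁴ = 6.79 m/s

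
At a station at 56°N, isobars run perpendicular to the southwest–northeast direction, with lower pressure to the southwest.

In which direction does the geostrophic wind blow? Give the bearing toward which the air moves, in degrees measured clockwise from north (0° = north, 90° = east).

315°

The pressure-gradient force points toward the southwest (bearing 225°).
Geostrophic balance: in the Northern Hemisphere the Coriolis force deflects motion to the right, so the geostrophic wind blows 90° to the right of the pressure-gradient force (low pressure on the left).
Rotating 225° by 90° clockwise gives 315° — the wind blows toward the northwest.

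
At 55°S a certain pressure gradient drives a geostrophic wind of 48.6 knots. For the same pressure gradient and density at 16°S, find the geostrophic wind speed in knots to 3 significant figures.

144 knots

With the same pressure gradient and density, V_g ∝ 1/f ∝ 1/sin φ.
V₂ = V₁ · sin φ₁ / sin φ₂ = 48.6 × sin 55° / sin 16°
V₂ = 48.6 × 0.8192/0.2756 = 144 knots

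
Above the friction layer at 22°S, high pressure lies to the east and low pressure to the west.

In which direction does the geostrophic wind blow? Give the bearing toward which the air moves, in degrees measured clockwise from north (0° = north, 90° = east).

The pressure-gradient force points toward the west (bearing 270°).
Geostrophic balance: in the Southern Hemisphere the Coriolis force deflects motion to the left, so the geostrophic wind blows 90° to the left of the pressure-gradient force (low pressure on the right).
Rotating 270° by 90° counterclockwise gives 180° — the wind blows toward the south.

180°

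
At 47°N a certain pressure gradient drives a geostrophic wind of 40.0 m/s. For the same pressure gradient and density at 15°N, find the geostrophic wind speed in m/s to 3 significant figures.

113 m/s

With the same pressure gradient and density, V_g ∝ 1/f ∝ 1/sin φ.
V₂ = V₁ · sin φ₁ / sin φ₂ = 40.0 × sin 47° / sin 15°
V₂ = 40.0 × 0.7314/0.2588 = 113 m/s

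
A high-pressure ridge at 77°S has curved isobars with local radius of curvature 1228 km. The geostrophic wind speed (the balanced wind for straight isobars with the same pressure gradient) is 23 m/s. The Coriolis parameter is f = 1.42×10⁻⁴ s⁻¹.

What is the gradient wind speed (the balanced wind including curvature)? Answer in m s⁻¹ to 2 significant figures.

Around a high, pressure-gradient force acts outward with centrifugal, so Coriolis balances both:
fV = (1/ρ)|∂P/∂n| + V²/R  →  V² − fR·V + fR·V_g = 0
With fR = 1.42×10⁻⁴ × 1228×10³ m = 174 m/s:
V = [fR − √((fR)² − 4 fR V_g)]/2 = [174 − √(174² − 4×174×23)]/2 = 27.3 m/s
Supergeostrophic (V > V_g = 23 m/s), as expected around a high.

27 m s⁻¹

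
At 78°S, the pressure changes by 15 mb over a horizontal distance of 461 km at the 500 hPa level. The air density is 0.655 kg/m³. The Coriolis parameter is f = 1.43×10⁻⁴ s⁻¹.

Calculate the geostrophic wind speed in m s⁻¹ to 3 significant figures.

Pressure gradient: |∂P/∂n| = 1500 Pa / 461000 m = 3.25×10⁻³ Pa/m
Geostrophic balance (pressure-gradient force = Coriolis force):
V_g = (1/(fρ)) |∂P/∂n| = 3.25×10⁻³ / (1.43×10⁻⁴ × 0.655) = 34.7 m/s

34.7 m s⁻¹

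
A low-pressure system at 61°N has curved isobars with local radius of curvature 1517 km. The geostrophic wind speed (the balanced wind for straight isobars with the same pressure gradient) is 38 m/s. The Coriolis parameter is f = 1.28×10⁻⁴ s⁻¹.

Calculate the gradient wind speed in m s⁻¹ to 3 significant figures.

32.5 m s⁻¹

Around a low, centrifugal force acts outward with Coriolis, so pressure-gradient force balances both:
(1/ρ)|∂P/∂n| = fV + V²/R  →  V² + fR·V − fR·V_g = 0
With fR = 1.28×10⁻⁴ × 1517×10³ m = 194 m/s:
V = [−fR + √((fR)² + 4 fR V_g)]/2 = [−194 + √(194² + 4×194×38)]/2 = 32.5 m/s
Subgeostrophic (V < V_g = 38 m/s), as expected around a low.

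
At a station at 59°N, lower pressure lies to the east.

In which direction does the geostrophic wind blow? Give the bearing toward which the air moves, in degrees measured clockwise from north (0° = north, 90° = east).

The pressure-gradient force points toward the east (bearing 090°).
Geostrophic balance: in the Northern Hemisphere the Coriolis force deflects motion to the right, so the geostrophic wind blows 90° to the right of the pressure-gradient force (low pressure on the left).
Rotating 090° by 90° clockwise gives 180° — the wind blows toward the south.

180°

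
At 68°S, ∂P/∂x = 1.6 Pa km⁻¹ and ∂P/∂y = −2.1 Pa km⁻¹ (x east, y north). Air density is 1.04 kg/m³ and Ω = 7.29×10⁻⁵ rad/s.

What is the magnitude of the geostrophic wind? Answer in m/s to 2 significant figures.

Coriolis parameter at 68°S:
f = 2Ω sin φ = 2 × 7.29×10⁻⁵ × sin 68° = 1.35×10⁻⁴ s⁻¹
In the Southern Hemisphere f is negative: f = −1.35×10⁻⁴ s⁻¹.
Component geostrophic relations (x east, y north):
u_g = −(1/(fρ)) ∂P/∂y,  v_g = (1/(fρ)) ∂P/∂x
u_g = −(−2.1×10⁻³)/(−1.35×10⁻⁴ × 1.04) = −14.9 m/s;  v_g = (1.6×10⁻³)/(−1.35×10⁻⁴ × 1.04) = −11.4 m/s
|V_g| = √(u_g² + v_g²) = 18.8 m/s

19 m/s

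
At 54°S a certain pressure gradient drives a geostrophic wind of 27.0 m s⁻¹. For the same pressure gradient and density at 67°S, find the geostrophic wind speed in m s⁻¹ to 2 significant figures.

24 m s⁻¹

With the same pressure gradient and density, V_g ∝ 1/f ∝ 1/sin φ.
V₂ = V₁ · sin φ₁ / sin φ₂ = 27.0 × sin 54° / sin 67°
V₂ = 27.0 × 0.8090/0.9205 = 24 m s⁻¹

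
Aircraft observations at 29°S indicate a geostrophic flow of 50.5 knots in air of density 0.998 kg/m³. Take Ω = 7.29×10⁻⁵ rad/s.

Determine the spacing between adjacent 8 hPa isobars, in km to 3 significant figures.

437 km

Coriolis parameter at 29°S:
f = 2Ω sin φ = 2 × 7.29×10⁻⁵ × sin 29° = 7.07×10⁻⁵ s⁻¹
Wind speed in SI: 50.5 knots = 26.0 m/s
Geostrophic balance rearranged: |∂P/∂n| = f ρ V_g
|∂P/∂n| = 7.07×10⁻⁵ × 0.998 × 26.0 = 1.83×10⁻³ Pa/m
Isobar spacing: Δn = ΔP/|∂P/∂n| = 800 Pa / 1.83×10⁻³ Pa/m = 436517 m ≈ 437 km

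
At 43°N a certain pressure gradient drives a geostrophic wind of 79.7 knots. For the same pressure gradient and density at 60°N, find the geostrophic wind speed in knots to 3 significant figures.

62.8 knots

With the same pressure gradient and density, V_g ∝ 1/f ∝ 1/sin φ.
V₂ = V₁ · sin φ₁ / sin φ₂ = 79.7 × sin 43° / sin 60°
V₂ = 79.7 × 0.6820/0.8660 = 62.8 knots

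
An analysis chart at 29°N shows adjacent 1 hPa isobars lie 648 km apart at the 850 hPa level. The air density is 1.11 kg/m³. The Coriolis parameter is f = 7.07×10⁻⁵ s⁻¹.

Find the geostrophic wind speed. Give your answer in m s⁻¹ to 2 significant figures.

2.0 m s⁻¹

Pressure gradient: |∂P/∂n| = 100 Pa / 648000 m = 1.54×10⁻⁴ Pa/m
Geostrophic balance (pressure-gradient force = Coriolis force):
V_g = (1/(fρ)) |∂P/∂n| = 1.54×10⁻⁴ / (7.07×10⁻⁵ × 1.11) = 1.97 m/s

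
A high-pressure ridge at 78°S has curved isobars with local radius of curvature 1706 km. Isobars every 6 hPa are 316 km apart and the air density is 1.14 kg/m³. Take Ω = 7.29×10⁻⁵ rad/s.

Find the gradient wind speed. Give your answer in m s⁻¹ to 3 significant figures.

Coriolis parameter at 78°S:
f = 2Ω sin φ = 2 × 7.29×10⁻⁵ × sin 78° = 1.43×10⁻⁴ s⁻¹
Pressure gradient: |∂P/∂n| = 600 Pa / 316000 m = 1.90×10⁻³ Pa/m
Geostrophic speed: V_g = |∂P/∂n|/(fρ) = 1.90×10⁻³/(1.43×10⁻⁴ × 1.14) = 11.7 m/s
Around a high, pressure-gradient force acts outward with centrifugal, so Coriolis balances both:
fV = (1/ρ)|∂P/∂n| + V²/R  →  V² − fR·V + fR·V_g = 0
With fR = 1.43×10⁻⁴ × 1706×10³ m = 243 m/s:
V = [fR − √((fR)² − 4 fR V_g)]/2 = [243 − √(243² − 4×243×11.7)]/2 = 12.3 m/s
Supergeostrophic (V > V_g = 11.7 m/s), as expected around a high.

12.3 m s⁻¹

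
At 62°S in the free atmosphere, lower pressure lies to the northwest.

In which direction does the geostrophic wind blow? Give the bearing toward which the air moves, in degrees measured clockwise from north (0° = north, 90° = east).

225°

The pressure-gradient force points toward the northwest (bearing 315°).
Geostrophic balance: in the Southern Hemisphere the Coriolis force deflects motion to the left, so the geostrophic wind blows 90° to the left of the pressure-gradient force (low pressure on the right).
Rotating 315° by 90° counterclockwise gives 225° — the wind blows toward the southwest.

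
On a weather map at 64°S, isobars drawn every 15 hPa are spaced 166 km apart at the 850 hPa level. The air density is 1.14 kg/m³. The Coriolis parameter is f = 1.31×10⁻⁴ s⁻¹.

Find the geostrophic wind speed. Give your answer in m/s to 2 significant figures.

Pressure gradient: |∂P/∂n| = 1500 Pa / 166000 m = 9.04×10⁻³ Pa/m
Geostrophic balance (pressure-gradient force = Coriolis force):
V_g = (1/(fρ)) |∂P/∂n| = 9.04×10⁻³ / (1.31×10⁻⁴ × 1.14) = 60.5 m/s

61 m/s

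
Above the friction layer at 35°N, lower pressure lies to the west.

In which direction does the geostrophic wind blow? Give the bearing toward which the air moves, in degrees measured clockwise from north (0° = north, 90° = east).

000°

The pressure-gradient force points toward the west (bearing 270°).
Geostrophic balance: in the Northern Hemisphere the Coriolis force deflects motion to the right, so the geostrophic wind blows 90° to the right of the pressure-gradient force (low pressure on the left).
Rotating 270° by 90° clockwise gives 000° — the wind blows toward the north.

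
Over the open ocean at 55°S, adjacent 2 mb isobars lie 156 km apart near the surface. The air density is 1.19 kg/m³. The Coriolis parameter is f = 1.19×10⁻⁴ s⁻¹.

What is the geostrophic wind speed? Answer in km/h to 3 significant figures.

32.6 km/h

Pressure gradient: |∂P/∂n| = 200 Pa / 156000 m = 1.28×10⁻³ Pa/m
Geostrophic balance (pressure-gradient force = Coriolis force):
V_g = (1/(fρ)) |∂P/∂n| = 1.28×10⁻³ / (1.19×10⁻⁴ × 1.19) = 9.05 m/s
Converting: 9.05 m/s × 3.6 = 32.6 km/h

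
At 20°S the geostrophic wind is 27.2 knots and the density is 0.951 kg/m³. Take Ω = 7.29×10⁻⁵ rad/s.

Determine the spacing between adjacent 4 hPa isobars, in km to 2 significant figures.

Coriolis parameter at 20°S:
f = 2Ω sin φ = 2 × 7.29×10⁻⁵ × sin 20° = 4.99×10⁻⁵ s⁻¹
Wind speed in SI: 27.2 knots = 14.0 m/s
Geostrophic balance rearranged: |∂P/∂n| = f ρ V_g
|∂P/∂n| = 4.99×10⁻⁵ × 0.951 × 14.0 = 6.64×10⁻⁴ Pa/m
Isobar spacing: Δn = ΔP/|∂P/∂n| = 400 Pa / 6.64×10⁻⁴ Pa/m = 602786 m ≈ 600 km

600 km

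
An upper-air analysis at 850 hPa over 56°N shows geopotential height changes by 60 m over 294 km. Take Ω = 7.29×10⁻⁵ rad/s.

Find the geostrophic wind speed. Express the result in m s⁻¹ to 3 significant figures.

16.6 m s⁻¹

Coriolis parameter at 56°N:
f = 2Ω sin φ = 2 × 7.29×10⁻⁵ × sin 56° = 1.21×10⁻⁴ s⁻¹
Height gradient: |∂Z/∂n| = 60 m / 294000 m = 2.04×10⁻⁴
On a pressure surface, geostrophic balance gives V_g = (g/f)|∂Z/∂n|:
V_g = 9.81 × 2.04×10⁻⁴ / 1.21×10⁻⁴ = 16.6 m/s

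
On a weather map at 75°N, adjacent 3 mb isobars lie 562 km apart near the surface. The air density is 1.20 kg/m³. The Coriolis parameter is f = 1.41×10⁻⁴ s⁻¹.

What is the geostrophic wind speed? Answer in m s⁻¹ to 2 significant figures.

Pressure gradient: |∂P/∂n| = 300 Pa / 562000 m = 5.34×10⁻⁴ Pa/m
Geostrophic balance (pressure-gradient force = Coriolis force):
V_g = (1/(fρ)) |∂P/∂n| = 5.34×10⁻⁴ / (1.41×10⁻⁴ × 1.20) = 3.15 m/s

3.2 m s⁻¹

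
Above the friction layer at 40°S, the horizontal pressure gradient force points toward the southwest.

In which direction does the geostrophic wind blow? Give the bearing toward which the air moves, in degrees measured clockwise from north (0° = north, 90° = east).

The pressure-gradient force points toward the southwest (bearing 225°).
Geostrophic balance: in the Southern Hemisphere the Coriolis force deflects motion to the left, so the geostrophic wind blows 90° to the left of the pressure-gradient force (low pressure on the right).
Rotating 225° by 90° counterclockwise gives 135° — the wind blows toward the southeast.

135°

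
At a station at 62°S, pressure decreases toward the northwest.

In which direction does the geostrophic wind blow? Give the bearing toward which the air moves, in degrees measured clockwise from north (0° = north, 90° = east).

225°

The pressure-gradient force points toward the northwest (bearing 315°).
Geostrophic balance: in the Southern Hemisphere the Coriolis force deflects motion to the left, so the geostrophic wind blows 90° to the left of the pressure-gradient force (low pressure on the right).
Rotating 315° by 90° counterclockwise gives 225° — the wind blows toward the southwest.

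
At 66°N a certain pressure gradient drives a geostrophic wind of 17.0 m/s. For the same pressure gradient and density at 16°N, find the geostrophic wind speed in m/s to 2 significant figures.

56 m/s

With the same pressure gradient and density, V_g ∝ 1/f ∝ 1/sin φ.
V₂ = V₁ · sin φ₁ / sin φ₂ = 17.0 × sin 66° / sin 16°
V₂ = 17.0 × 0.9135/0.2756 = 56 m/s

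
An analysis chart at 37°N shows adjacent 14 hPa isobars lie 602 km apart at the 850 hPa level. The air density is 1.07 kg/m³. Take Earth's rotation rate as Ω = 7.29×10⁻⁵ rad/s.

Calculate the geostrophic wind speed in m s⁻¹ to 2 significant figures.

25 m s⁻¹

Coriolis parameter at 37°N:
f = 2Ω sin φ = 2 × 7.29×10⁻⁵ × sin 37° = 8.77×10⁻⁵ s⁻¹
Pressure gradient: |∂P/∂n| = 1400 Pa / 602000 m = 2.33×10⁻³ Pa/m
Geostrophic balance (pressure-gradient force = Coriolis force):
V_g = (1/(fρ)) |∂P/∂n| = 2.33×10⁻³ / (8.77×10⁻⁵ × 1.07) = 24.8 m/s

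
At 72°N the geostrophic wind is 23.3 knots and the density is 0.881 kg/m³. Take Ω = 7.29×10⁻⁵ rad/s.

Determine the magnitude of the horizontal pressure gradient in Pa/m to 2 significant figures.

Coriolis parameter at 72°N:
f = 2Ω sin φ = 2 × 7.29×10⁻⁵ × sin 72° = 1.39×10⁻⁴ s⁻¹
Wind speed in SI: 23.3 knots = 12.0 m/s
Geostrophic balance rearranged: |∂P/∂n| = f ρ V_g
|∂P/∂n| = 1.39×10⁻⁴ × 0.881 × 12.0 = 1.46×10⁻³ Pa/m

1.5×10⁻³ Pa/m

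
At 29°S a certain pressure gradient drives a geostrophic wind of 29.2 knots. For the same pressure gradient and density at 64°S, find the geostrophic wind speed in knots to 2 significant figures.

16 knots

With the same pressure gradient and density, V_g ∝ 1/f ∝ 1/sin φ.
V₂ = V₁ · sin φ₁ / sin φ₂ = 29.2 × sin 29° / sin 64°
V₂ = 29.2 × 0.4848/0.8988 = 16 knots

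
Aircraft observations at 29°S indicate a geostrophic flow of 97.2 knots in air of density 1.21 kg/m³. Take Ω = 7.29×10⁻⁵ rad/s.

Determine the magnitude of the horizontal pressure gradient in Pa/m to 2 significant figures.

4.3×10⁻³ Pa/m

Coriolis parameter at 29°S:
f = 2Ω sin φ = 2 × 7.29×10⁻⁵ × sin 29° = 7.07×10⁻⁵ s⁻¹
Wind speed in SI: 97.2 knots = 50.0 m/s
Geostrophic balance rearranged: |∂P/∂n| = f ρ V_g
|∂P/∂n| = 7.07×10⁻⁵ × 1.21 × 50.0 = 4.28×10⁻³ Pa/m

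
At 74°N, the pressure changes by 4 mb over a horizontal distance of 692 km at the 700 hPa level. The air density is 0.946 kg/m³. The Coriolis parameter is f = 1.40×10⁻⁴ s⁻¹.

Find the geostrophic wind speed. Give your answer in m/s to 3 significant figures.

Pressure gradient: |∂P/∂n| = 400 Pa / 692000 m = 5.78×10⁻⁴ Pa/m
Geostrophic balance (pressure-gradient force = Coriolis force):
V_g = (1/(fρ)) |∂P/∂n| = 5.78×10⁻⁴ / (1.40×10⁻⁴ × 0.946) = 4.36 m/s

4.36 m/s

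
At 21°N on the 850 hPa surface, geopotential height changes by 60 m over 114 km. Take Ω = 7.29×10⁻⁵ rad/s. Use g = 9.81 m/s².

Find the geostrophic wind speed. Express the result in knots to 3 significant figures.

Coriolis parameter at 21°N:
f = 2Ω sin φ = 2 × 7.29×10⁻⁵ × sin 21° = 5.23×10⁻⁵ s⁻¹
Height gradient: |∂Z/∂n| = 60 m / 114000 m = 5.26×10⁻⁴
On a pressure surface, geostrophic balance gives V_g = (g/f)|∂Z/∂n|:
V_g = 9.81 × 5.26×10⁻⁴ / 5.23×10⁻⁵ = 98.8 m/s
Converting: 98.8 m/s × 1.944 = 192 knots

192 knots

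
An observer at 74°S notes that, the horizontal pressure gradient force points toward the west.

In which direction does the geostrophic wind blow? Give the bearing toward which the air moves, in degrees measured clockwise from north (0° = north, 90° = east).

The pressure-gradient force points toward the west (bearing 270°).
Geostrophic balance: in the Southern Hemisphere the Coriolis force deflects motion to the left, so the geostrophic wind blows 90° to the left of the pressure-gradient force (low pressure on the right).
Rotating 270° by 90° counterclockwise gives 180° — the wind blows toward the south.

180°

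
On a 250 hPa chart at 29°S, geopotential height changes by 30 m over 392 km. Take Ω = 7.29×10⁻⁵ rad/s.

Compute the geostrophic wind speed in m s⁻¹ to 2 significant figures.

Coriolis parameter at 29°S:
f = 2Ω sin φ = 2 × 7.29×10⁻⁵ × sin 29° = 7.07×10⁻⁵ s⁻¹
Height gradient: |∂Z/∂n| = 30 m / 392000 m = 7.65×10⁻⁵
On a pressure surface, geostrophic balance gives V_g = (g/f)|∂Z/∂n|:
V_g = 9.81 × 7.65×10⁻⁵ / 7.07×10⁻⁵ = 10.6 m/s

11 m s⁻¹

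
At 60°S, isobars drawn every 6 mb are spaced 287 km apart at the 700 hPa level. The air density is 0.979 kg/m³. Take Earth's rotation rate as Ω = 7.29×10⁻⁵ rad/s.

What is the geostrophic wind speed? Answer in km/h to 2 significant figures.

Coriolis parameter at 60°S:
f = 2Ω sin φ = 2 × 7.29×10⁻⁵ × sin 60° = 1.26×10⁻⁴ s⁻¹
Pressure gradient: |∂P/∂n| = 600 Pa / 287000 m = 2.09×10⁻³ Pa/m
Geostrophic balance (pressure-gradient force = Coriolis force):
V_g = (1/(fρ)) |∂P/∂n| = 2.09×10⁻³ / (1.26×10⁻⁴ × 0.979) = 16.9 m/s
Converting: 16.9 m/s × 3.6 = 61 km/h

61 km/h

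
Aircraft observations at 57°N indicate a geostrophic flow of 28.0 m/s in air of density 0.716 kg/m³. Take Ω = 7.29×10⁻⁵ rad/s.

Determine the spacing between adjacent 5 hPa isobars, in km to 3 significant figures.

204 km

Coriolis parameter at 57°N:
f = 2Ω sin φ = 2 × 7.29×10⁻⁵ × sin 57° = 1.22×10⁻⁴ s⁻¹
Geostrophic balance rearranged: |∂P/∂n| = f ρ V_g
|∂P/∂n| = 1.22×10⁻⁴ × 0.716 × 28.0 = 2.45×10⁻³ Pa/m
Isobar spacing: Δn = ΔP/|∂P/∂n| = 500 Pa / 2.45×10⁻³ Pa/m = 203962 m ≈ 204 km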